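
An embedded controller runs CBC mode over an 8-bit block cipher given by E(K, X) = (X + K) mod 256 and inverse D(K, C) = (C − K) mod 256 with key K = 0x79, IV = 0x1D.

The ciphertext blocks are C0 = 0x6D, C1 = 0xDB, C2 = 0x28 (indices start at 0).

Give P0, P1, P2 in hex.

CBC decryption: P_i = D(K, C_i) ⊕ C_{i−1}, with C_{−1} = IV.
P0: D(K, 0x6D) = 0xF4; 0xF4 ⊕ 0x1D = 0xE9.
P1: D(K, 0xDB) = 0x62; 0x62 ⊕ 0x6D = 0x0F.
P2: D(K, 0x28) = 0xAF; 0xAF ⊕ 0xDB = 0x74.

P0 = 0xE9, P1 = 0x0F, P2 = 0x74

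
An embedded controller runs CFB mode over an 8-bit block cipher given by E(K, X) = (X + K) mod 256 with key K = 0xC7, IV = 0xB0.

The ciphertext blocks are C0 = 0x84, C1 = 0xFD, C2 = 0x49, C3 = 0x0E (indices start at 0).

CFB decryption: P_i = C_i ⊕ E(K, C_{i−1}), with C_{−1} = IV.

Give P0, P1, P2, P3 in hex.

P0 = 0xF3, P1 = 0xB6, P2 = 0x8D, P3 = 0x1E

P0: E(K, 0xB0) = 0x77; 0x84 ⊕ 0x77 = 0xF3.
P1: E(K, 0x84) = 0x4B; 0xFD ⊕ 0x4B = 0xB6.
P2: E(K, 0xFD) = 0xC4; 0x49 ⊕ 0xC4 = 0x8D.
P3: E(K, 0x49) = 0x10; 0x0E ⊕ 0x10 = 0x1E.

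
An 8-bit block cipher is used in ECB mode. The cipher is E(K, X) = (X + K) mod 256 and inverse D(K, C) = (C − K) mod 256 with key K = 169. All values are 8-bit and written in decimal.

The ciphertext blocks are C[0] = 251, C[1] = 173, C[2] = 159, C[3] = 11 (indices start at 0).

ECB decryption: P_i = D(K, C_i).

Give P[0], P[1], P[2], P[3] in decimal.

P[0] = 82, P[1] = 4, P[2] = 246, P[3] = 98

P[0]: D(K, 251) = 82.
P[1]: D(K, 173) = 4.
P[2]: D(K, 159) = 246.
P[3]: D(K, 11) = 98.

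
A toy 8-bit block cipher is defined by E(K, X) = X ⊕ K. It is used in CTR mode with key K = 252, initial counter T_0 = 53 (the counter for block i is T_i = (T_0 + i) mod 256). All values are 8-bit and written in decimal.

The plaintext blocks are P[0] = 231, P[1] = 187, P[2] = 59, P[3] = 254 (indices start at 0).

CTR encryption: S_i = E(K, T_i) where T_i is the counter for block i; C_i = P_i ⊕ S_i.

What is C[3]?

C[3] = 58

C[0]: T = 53, S = E(K, T) = 201; 231 ⊕ 201 = 46.
C[1]: T = 54, S = E(K, T) = 202; 187 ⊕ 202 = 113.
C[2]: T = 55, S = E(K, T) = 203; 59 ⊕ 203 = 240.
C[3]: T = 56, S = E(K, T) = 196; 254 ⊕ 196 = 58.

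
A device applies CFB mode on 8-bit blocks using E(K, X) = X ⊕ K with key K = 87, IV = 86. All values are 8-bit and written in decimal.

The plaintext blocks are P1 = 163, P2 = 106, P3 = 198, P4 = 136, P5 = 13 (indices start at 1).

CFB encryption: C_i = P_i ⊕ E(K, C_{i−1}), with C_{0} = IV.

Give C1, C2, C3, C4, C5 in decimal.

C1 = 162, C2 = 159, C3 = 14, C4 = 209, C5 = 139

C1: E(K, 86) = 1; 163 ⊕ 1 = 162.
C2: E(K, 162) = 245; 106 ⊕ 245 = 159.
C3: E(K, 159) = 200; 198 ⊕ 200 = 14.
C4: E(K, 14) = 89; 136 ⊕ 89 = 209.
C5: E(K, 209) = 134; 13 ⊕ 134 = 139.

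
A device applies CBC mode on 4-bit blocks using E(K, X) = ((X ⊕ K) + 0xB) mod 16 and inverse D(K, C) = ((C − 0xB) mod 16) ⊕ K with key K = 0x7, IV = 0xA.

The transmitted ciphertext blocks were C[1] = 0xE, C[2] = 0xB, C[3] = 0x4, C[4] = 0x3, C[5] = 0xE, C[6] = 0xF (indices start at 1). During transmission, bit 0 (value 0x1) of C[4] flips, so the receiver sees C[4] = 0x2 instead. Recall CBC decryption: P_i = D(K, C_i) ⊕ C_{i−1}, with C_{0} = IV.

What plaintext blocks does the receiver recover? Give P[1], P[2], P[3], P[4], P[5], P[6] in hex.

P[1] = 0xE, P[2] = 0x9, P[3] = 0x5, P[4] = 0x4, P[5] = 0x6, P[6] = 0xD

Only C[4] changed, to 0x2. In CBC, a change in C_i garbles P_i and flips the same bit in P_{i+1}. Decrypting the received ciphertext:
P[1]: D(K, 0xE) = 0x4; 0x4 ⊕ 0xA = 0xE.
P[2]: D(K, 0xB) = 0x7; 0x7 ⊕ 0xE = 0x9.
P[3]: D(K, 0x4) = 0xE; 0xE ⊕ 0xB = 0x5.
P[4]: D(K, 0x2) = 0x0; 0x0 ⊕ 0x4 = 0x4.
P[5]: D(K, 0xE) = 0x4; 0x4 ⊕ 0x2 = 0x6.
P[6]: D(K, 0xF) = 0x3; 0x3 ⊕ 0xE = 0xD.
Blocks that differ from the original plaintext: P[4], P[5].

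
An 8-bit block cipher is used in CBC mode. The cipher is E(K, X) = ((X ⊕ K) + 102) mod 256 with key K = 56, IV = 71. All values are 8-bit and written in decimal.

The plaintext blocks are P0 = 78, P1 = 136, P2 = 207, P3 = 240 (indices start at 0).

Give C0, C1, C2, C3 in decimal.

C0 = 151, C1 = 141, C2 = 224, C3 = 142

CBC encryption: C_i = E(K, P_i ⊕ C_{i−1}), with C_{−1} = IV.
C0: P0 ⊕ 71 = 9; E(K, 9) = 151.
C1: P1 ⊕ 151 = 31; E(K, 31) = 141.
C2: P2 ⊕ 141 = 66; E(K, 66) = 224.
C3: P3 ⊕ 224 = 16; E(K, 16) = 142.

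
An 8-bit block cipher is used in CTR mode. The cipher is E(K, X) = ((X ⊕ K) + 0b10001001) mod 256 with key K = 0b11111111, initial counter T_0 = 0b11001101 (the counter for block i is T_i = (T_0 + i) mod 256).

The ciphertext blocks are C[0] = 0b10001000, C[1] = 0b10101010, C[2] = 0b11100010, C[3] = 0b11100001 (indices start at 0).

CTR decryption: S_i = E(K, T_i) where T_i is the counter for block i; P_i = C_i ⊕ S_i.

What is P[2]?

P[2]: T = 0b11001111, S = E(K, T) = 0b10111001; 0b11100010 ⊕ 0b10111001 = 0b01011011.

P[2] = 0b01011011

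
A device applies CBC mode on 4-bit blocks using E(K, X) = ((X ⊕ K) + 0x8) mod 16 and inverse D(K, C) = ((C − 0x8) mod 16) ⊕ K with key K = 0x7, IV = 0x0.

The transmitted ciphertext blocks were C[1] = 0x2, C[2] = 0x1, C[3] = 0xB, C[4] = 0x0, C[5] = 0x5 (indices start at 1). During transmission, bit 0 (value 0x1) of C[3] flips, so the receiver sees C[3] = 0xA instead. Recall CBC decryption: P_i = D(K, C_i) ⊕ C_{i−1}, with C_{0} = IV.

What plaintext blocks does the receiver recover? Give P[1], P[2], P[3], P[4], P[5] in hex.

Only C[3] changed, to 0xA. In CBC, a change in C_i garbles P_i and flips the same bit in P_{i+1}. Decrypting the received ciphertext:
P[1]: D(K, 0x2) = 0xD; 0xD ⊕ 0x0 = 0xD.
P[2]: D(K, 0x1) = 0xE; 0xE ⊕ 0x2 = 0xC.
P[3]: D(K, 0xA) = 0x5; 0x5 ⊕ 0x1 = 0x4.
P[4]: D(K, 0x0) = 0xF; 0xF ⊕ 0xA = 0x5.
P[5]: D(K, 0x5) = 0xA; 0xA ⊕ 0x0 = 0xA.
Blocks that differ from the original plaintext: P[3], P[4].

P[1] = 0xD, P[2] = 0xC, P[3] = 0x4, P[4] = 0x5, P[5] = 0xA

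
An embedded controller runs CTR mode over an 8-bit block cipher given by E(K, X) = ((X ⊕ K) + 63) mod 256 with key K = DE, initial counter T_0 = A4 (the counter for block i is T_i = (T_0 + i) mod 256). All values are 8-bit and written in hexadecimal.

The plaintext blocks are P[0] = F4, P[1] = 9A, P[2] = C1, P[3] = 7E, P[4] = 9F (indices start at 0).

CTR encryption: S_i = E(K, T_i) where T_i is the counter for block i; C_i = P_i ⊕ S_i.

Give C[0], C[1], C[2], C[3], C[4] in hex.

C[0]: T = A4, S = E(K, T) = DD; F4 ⊕ DD = 29.
C[1]: T = A5, S = E(K, T) = DE; 9A ⊕ DE = 44.
C[2]: T = A6, S = E(K, T) = DB; C1 ⊕ DB = 1A.
C[3]: T = A7, S = E(K, T) = DC; 7E ⊕ DC = A2.
C[4]: T = A8, S = E(K, T) = D9; 9F ⊕ D9 = 46.

C[0] = 29, C[1] = 44, C[2] = 1A, C[3] = A2, C[4] = 46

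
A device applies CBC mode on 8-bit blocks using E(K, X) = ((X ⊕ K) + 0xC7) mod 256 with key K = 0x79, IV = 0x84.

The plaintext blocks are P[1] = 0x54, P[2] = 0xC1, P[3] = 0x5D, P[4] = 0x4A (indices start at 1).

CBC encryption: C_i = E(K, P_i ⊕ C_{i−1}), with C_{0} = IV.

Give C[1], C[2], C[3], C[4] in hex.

C[1]: P[1] ⊕ 0x84 = 0xD0; E(K, 0xD0) = 0x70.
C[2]: P[2] ⊕ 0x70 = 0xB1; E(K, 0xB1) = 0x8F.
C[3]: P[3] ⊕ 0x8F = 0xD2; E(K, 0xD2) = 0x72.
C[4]: P[4] ⊕ 0x72 = 0x38; E(K, 0x38) = 0x08.

C[1] = 0x70, C[2] = 0x8F, C[3] = 0x72, C[4] = 0x08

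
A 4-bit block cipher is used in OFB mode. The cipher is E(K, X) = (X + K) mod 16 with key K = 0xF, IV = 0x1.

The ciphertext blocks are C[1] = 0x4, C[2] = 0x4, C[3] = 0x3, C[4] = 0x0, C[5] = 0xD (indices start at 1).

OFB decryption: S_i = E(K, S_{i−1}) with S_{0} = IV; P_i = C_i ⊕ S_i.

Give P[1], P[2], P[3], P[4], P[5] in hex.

P[1] = 0x4, P[2] = 0xB, P[3] = 0xD, P[4] = 0xD, P[5] = 0x1

P[1]: S = E(K, 0x1) = 0x0; 0x4 ⊕ 0x0 = 0x4.
P[2]: S = E(K, 0x0) = 0xF; 0x4 ⊕ 0xF = 0xB.
P[3]: S = E(K, 0xF) = 0xE; 0x3 ⊕ 0xE = 0xD.
P[4]: S = E(K, 0xE) = 0xD; 0x0 ⊕ 0xD = 0xD.
P[5]: S = E(K, 0xD) = 0xC; 0xD ⊕ 0xC = 0x1.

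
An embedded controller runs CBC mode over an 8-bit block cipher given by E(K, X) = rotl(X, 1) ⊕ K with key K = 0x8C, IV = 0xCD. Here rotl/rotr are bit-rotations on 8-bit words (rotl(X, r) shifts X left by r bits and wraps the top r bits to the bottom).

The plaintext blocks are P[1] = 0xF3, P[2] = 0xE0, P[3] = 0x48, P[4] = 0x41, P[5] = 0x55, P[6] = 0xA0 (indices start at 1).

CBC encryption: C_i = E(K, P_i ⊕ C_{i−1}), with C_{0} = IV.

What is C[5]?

C[1]: P[1] ⊕ 0xCD = 0x3E; E(K, 0x3E) = 0xF0.
C[2]: P[2] ⊕ 0xF0 = 0x10; E(K, 0x10) = 0xAC.
C[3]: P[3] ⊕ 0xAC = 0xE4; E(K, 0xE4) = 0x45.
C[4]: P[4] ⊕ 0x45 = 0x04; E(K, 0x04) = 0x84.
C[5]: P[5] ⊕ 0x84 = 0xD1; E(K, 0xD1) = 0x2F.

C[5] = 0x2F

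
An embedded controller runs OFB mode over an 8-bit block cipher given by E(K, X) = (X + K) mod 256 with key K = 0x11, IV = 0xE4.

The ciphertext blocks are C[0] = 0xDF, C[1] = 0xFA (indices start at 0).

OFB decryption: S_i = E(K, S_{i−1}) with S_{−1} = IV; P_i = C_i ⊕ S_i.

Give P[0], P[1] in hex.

P[0]: S = E(K, 0xE4) = 0xF5; 0xDF ⊕ 0xF5 = 0x2A.
P[1]: S = E(K, 0xF5) = 0x06; 0xFA ⊕ 0x06 = 0xFC.

P[0] = 0x2A, P[1] = 0xFC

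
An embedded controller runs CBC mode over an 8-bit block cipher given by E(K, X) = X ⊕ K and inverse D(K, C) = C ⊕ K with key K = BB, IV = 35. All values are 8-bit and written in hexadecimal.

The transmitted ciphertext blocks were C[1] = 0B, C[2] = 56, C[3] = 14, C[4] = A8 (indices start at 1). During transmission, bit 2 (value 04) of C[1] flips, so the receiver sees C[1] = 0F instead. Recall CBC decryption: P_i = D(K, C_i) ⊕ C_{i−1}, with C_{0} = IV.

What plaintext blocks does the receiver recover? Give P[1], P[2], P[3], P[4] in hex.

Only C[1] changed, to 0F. In CBC, a change in C_i garbles P_i and flips the same bit in P_{i+1}. Decrypting the received ciphertext:
P[1]: D(K, 0F) = B4; B4 ⊕ 35 = 81.
P[2]: D(K, 56) = ED; ED ⊕ 0F = E2.
P[3]: D(K, 14) = AF; AF ⊕ 56 = F9.
P[4]: D(K, A8) = 13; 13 ⊕ 14 = 07.
Blocks that differ from the original plaintext: P[1], P[2].

P[1] = 81, P[2] = E2, P[3] = F9, P[4] = 07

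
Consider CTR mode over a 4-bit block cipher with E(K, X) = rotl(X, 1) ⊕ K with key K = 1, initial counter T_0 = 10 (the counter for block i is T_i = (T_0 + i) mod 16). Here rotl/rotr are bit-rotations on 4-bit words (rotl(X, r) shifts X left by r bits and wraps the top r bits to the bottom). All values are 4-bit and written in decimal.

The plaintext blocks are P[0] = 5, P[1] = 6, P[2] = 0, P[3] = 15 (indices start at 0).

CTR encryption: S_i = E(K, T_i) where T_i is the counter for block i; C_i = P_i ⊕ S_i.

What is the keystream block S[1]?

6

C[0]: T = 10, S = E(K, T) = 4; 5 ⊕ 4 = 1.
C[1]: T = 11, S = E(K, T) = 6; 6 ⊕ 6 = 0.
So S[1] = 6.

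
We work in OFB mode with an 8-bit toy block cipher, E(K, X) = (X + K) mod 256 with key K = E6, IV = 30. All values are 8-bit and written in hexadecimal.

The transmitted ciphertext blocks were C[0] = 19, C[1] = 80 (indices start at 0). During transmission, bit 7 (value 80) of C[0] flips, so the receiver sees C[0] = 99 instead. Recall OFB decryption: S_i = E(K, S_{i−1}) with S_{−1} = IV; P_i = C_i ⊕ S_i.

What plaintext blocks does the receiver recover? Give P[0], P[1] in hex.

P[0] = 8F, P[1] = 7C

Only C[0] changed, to 99. In OFB, a change in C_i flips the same bit in P_i only; the keystream is unaffected. Decrypting the received ciphertext:
P[0]: S = E(K, 30) = 16; 99 ⊕ 16 = 8F.
P[1]: S = E(K, 16) = FC; 80 ⊕ FC = 7C.
Blocks that differ from the original plaintext: P[0].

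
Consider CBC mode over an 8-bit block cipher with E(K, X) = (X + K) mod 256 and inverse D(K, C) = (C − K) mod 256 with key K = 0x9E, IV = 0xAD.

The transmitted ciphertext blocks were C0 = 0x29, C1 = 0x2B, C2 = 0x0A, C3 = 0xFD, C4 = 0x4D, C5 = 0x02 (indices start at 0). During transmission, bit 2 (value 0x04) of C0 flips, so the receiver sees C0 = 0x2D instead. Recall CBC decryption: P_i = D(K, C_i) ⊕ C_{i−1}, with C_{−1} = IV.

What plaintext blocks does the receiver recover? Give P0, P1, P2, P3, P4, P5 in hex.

Only C0 changed, to 0x2D. In CBC, a change in C_i garbles P_i and flips the same bit in P_{i+1}. Decrypting the received ciphertext:
P0: D(K, 0x2D) = 0x8F; 0x8F ⊕ 0xAD = 0x22.
P1: D(K, 0x2B) = 0x8D; 0x8D ⊕ 0x2D = 0xA0.
P2: D(K, 0x0A) = 0x6C; 0x6C ⊕ 0x2B = 0x47.
P3: D(K, 0xFD) = 0x5F; 0x5F ⊕ 0x0A = 0x55.
P4: D(K, 0x4D) = 0xAF; 0xAF ⊕ 0xFD = 0x52.
P5: D(K, 0x02) = 0x64; 0x64 ⊕ 0x4D = 0x29.
Blocks that differ from the original plaintext: P0, P1.

P0 = 0x22, P1 = 0xA0, P2 = 0x47, P3 = 0x55, P4 = 0x52, P5 = 0x29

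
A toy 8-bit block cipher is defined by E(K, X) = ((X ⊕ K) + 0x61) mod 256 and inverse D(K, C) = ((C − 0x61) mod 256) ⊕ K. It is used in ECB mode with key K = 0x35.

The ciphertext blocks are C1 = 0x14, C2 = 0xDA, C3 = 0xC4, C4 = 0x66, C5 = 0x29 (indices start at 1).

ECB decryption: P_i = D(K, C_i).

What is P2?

P2: D(K, 0xDA) = 0x4C.

P2 = 0x4C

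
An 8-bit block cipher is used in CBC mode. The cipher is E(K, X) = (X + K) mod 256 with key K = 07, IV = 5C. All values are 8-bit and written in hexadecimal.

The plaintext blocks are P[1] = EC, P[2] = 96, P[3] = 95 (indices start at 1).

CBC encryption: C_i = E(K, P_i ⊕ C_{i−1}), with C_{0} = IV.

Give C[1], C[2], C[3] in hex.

C[1]: P[1] ⊕ 5C = B0; E(K, B0) = B7.
C[2]: P[2] ⊕ B7 = 21; E(K, 21) = 28.
C[3]: P[3] ⊕ 28 = BD; E(K, BD) = C4.

C[1] = B7, C[2] = 28, C[3] = C4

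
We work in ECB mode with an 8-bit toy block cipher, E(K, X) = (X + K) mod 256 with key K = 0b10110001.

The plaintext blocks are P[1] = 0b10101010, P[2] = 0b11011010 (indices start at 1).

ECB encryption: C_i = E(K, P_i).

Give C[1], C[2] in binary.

C[1]: E(K, 0b10101010) = 0b01011011.
C[2]: E(K, 0b11011010) = 0b10001011.

C[1] = 0b01011011, C[2] = 0b10001011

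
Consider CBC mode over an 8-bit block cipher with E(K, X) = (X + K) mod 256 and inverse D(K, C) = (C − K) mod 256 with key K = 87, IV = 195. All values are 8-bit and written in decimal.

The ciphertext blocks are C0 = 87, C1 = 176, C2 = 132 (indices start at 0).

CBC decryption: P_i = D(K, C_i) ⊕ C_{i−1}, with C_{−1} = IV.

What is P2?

P2 = 157

P2: D(K, 132) = 45; 45 ⊕ 176 = 157.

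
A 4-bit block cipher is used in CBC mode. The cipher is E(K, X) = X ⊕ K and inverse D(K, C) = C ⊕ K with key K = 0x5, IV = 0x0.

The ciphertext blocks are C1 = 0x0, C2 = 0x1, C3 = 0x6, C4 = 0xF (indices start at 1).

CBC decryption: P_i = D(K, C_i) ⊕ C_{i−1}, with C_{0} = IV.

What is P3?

P3 = 0x2

P3: D(K, 0x6) = 0x3; 0x3 ⊕ 0x1 = 0x2.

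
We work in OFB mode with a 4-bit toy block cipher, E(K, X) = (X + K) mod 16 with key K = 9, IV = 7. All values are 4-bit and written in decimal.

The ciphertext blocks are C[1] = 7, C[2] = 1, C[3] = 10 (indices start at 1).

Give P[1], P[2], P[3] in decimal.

P[1] = 7, P[2] = 8, P[3] = 8

OFB decryption: S_i = E(K, S_{i−1}) with S_{0} = IV; P_i = C_i ⊕ S_i.
P[1]: S = E(K, 7) = 0; 7 ⊕ 0 = 7.
P[2]: S = E(K, 0) = 9; 1 ⊕ 9 = 8.
P[3]: S = E(K, 9) = 2; 10 ⊕ 2 = 8.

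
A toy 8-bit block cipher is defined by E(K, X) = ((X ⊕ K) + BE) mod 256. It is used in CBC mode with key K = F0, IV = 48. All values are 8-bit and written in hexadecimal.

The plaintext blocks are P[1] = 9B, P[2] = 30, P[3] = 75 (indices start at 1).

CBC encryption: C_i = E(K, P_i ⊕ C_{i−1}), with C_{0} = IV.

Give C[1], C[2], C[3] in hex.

C[1]: P[1] ⊕ 48 = D3; E(K, D3) = E1.
C[2]: P[2] ⊕ E1 = D1; E(K, D1) = DF.
C[3]: P[3] ⊕ DF = AA; E(K, AA) = 18.

C[1] = E1, C[2] = DF, C[3] = 18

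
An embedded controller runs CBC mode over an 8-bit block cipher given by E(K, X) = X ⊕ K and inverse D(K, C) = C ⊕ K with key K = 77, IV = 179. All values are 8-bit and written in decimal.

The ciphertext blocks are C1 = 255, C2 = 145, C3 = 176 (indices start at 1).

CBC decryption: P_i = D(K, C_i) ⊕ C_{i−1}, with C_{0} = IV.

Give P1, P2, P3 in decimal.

P1 = 1, P2 = 35, P3 = 108

P1: D(K, 255) = 178; 178 ⊕ 179 = 1.
P2: D(K, 145) = 220; 220 ⊕ 255 = 35.
P3: D(K, 176) = 253; 253 ⊕ 145 = 108.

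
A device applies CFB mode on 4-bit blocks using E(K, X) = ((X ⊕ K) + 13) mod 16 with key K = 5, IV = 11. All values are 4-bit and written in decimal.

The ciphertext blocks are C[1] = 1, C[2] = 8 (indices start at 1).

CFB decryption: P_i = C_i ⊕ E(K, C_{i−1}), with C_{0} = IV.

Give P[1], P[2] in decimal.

P[1] = 10, P[2] = 9

P[1]: E(K, 11) = 11; 1 ⊕ 11 = 10.
P[2]: E(K, 1) = 1; 8 ⊕ 1 = 9.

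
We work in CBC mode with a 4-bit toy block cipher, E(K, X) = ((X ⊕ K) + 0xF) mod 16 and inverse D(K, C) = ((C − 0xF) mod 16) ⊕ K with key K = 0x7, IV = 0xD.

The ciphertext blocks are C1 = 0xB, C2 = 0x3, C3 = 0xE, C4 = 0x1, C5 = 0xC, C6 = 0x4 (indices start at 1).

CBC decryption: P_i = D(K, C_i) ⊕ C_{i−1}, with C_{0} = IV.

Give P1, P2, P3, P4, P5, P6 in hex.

P1 = 0x6, P2 = 0x8, P3 = 0xB, P4 = 0xB, P5 = 0xB, P6 = 0xE

P1: D(K, 0xB) = 0xB; 0xB ⊕ 0xD = 0x6.
P2: D(K, 0x3) = 0x3; 0x3 ⊕ 0xB = 0x8.
P3: D(K, 0xE) = 0x8; 0x8 ⊕ 0x3 = 0xB.
P4: D(K, 0x1) = 0x5; 0x5 ⊕ 0xE = 0xB.
P5: D(K, 0xC) = 0xA; 0xA ⊕ 0x1 = 0xB.
P6: D(K, 0x4) = 0x2; 0x2 ⊕ 0xC = 0xE.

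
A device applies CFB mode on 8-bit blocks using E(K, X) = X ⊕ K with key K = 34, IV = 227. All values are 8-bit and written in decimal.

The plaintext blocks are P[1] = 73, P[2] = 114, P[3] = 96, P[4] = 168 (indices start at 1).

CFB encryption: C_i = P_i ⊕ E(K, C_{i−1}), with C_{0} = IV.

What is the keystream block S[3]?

250

C[1]: E(K, 227) = 193; 73 ⊕ 193 = 136.
C[2]: E(K, 136) = 170; 114 ⊕ 170 = 216.
C[3]: E(K, 216) = 250; 96 ⊕ 250 = 154.
So S[3] = 250.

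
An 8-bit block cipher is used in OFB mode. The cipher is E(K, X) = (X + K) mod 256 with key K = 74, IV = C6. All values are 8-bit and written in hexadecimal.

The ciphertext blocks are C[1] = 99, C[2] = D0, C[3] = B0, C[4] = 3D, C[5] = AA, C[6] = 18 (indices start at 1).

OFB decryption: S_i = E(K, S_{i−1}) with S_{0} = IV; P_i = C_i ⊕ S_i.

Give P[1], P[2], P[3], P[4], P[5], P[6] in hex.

P[1]: S = E(K, C6) = 3A; 99 ⊕ 3A = A3.
P[2]: S = E(K, 3A) = AE; D0 ⊕ AE = 7E.
P[3]: S = E(K, AE) = 22; B0 ⊕ 22 = 92.
P[4]: S = E(K, 22) = 96; 3D ⊕ 96 = AB.
P[5]: S = E(K, 96) = 0A; AA ⊕ 0A = A0.
P[6]: S = E(K, 0A) = 7E; 18 ⊕ 7E = 66.

P[1] = A3, P[2] = 7E, P[3] = 92, P[4] = AB, P[5] = A0, P[6] = 66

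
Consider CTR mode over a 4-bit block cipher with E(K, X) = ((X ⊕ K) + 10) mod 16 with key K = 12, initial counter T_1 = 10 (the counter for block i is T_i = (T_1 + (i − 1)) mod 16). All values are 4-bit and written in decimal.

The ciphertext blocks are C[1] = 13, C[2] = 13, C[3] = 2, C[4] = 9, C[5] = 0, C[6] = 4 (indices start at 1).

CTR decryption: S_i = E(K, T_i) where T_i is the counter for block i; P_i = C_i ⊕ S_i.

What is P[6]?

P[6]: T = 15, S = E(K, T) = 13; 4 ⊕ 13 = 9.

P[6] = 9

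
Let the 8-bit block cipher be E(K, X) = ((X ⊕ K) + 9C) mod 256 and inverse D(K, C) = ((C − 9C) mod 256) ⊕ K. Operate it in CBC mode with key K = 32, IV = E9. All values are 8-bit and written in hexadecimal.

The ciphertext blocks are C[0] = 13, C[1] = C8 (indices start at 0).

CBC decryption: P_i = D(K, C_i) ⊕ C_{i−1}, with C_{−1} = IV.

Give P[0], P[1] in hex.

P[0] = AC, P[1] = 0D

P[0]: D(K, 13) = 45; 45 ⊕ E9 = AC.
P[1]: D(K, C8) = 1E; 1E ⊕ 13 = 0D.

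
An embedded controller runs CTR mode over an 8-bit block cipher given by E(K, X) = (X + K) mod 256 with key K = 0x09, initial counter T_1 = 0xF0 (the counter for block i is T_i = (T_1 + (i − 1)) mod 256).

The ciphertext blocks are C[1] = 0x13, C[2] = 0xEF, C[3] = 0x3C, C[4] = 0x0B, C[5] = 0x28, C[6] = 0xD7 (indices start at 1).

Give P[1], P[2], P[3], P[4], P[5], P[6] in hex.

P[1] = 0xEA, P[2] = 0x15, P[3] = 0xC7, P[4] = 0xF7, P[5] = 0xD5, P[6] = 0x29

CTR decryption: S_i = E(K, T_i) where T_i is the counter for block i; P_i = C_i ⊕ S_i.
P[1]: T = 0xF0, S = E(K, T) = 0xF9; 0x13 ⊕ 0xF9 = 0xEA.
P[2]: T = 0xF1, S = E(K, T) = 0xFA; 0xEF ⊕ 0xFA = 0x15.
P[3]: T = 0xF2, S = E(K, T) = 0xFB; 0x3C ⊕ 0xFB = 0xC7.
P[4]: T = 0xF3, S = E(K, T) = 0xFC; 0x0B ⊕ 0xFC = 0xF7.
P[5]: T = 0xF4, S = E(K, T) = 0xFD; 0x28 ⊕ 0xFD = 0xD5.
P[6]: T = 0xF5, S = E(K, T) = 0xFE; 0xD7 ⊕ 0xFE = 0x29.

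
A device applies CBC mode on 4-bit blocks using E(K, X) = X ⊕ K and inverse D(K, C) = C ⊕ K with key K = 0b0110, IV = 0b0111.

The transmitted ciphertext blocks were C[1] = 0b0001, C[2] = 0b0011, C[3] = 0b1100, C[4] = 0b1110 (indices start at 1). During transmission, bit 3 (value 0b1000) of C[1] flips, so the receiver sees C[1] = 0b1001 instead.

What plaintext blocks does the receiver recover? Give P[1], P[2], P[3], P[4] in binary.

CBC decryption: P_i = D(K, C_i) ⊕ C_{i−1}, with C_{0} = IV.
Only C[1] changed, to 0b1001. In CBC, a change in C_i garbles P_i and flips the same bit in P_{i+1}. Decrypting the received ciphertext:
P[1]: D(K, 0b1001) = 0b1111; 0b1111 ⊕ 0b0111 = 0b1000.
P[2]: D(K, 0b0011) = 0b0101; 0b0101 ⊕ 0b1001 = 0b1100.
P[3]: D(K, 0b1100) = 0b1010; 0b1010 ⊕ 0b0011 = 0b1001.
P[4]: D(K, 0b1110) = 0b1000; 0b1000 ⊕ 0b1100 = 0b0100.
Blocks that differ from the original plaintext: P[1], P[2].

P[1] = 0b1000, P[2] = 0b1100, P[3] = 0b1001, P[4] = 0b0100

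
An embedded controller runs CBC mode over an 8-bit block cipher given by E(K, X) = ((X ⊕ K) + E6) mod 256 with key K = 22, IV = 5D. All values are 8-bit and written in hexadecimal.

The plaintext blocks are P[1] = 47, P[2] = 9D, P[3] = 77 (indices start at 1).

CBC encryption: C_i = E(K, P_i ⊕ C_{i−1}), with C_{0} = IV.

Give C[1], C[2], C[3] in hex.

C[1] = 1E, C[2] = 87, C[3] = B8

C[1]: P[1] ⊕ 5D = 1A; E(K, 1A) = 1E.
C[2]: P[2] ⊕ 1E = 83; E(K, 83) = 87.
C[3]: P[3] ⊕ 87 = F0; E(K, F0) = B8.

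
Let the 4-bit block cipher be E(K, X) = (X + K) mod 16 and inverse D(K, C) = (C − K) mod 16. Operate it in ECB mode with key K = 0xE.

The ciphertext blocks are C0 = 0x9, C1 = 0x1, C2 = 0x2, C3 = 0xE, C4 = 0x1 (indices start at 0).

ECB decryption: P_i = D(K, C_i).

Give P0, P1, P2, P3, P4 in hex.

P0: D(K, 0x9) = 0xB.
P1: D(K, 0x1) = 0x3.
P2: D(K, 0x2) = 0x4.
P3: D(K, 0xE) = 0x0.
P4: D(K, 0x1) = 0x3.

P0 = 0xB, P1 = 0x3, P2 = 0x4, P3 = 0x0, P4 = 0x3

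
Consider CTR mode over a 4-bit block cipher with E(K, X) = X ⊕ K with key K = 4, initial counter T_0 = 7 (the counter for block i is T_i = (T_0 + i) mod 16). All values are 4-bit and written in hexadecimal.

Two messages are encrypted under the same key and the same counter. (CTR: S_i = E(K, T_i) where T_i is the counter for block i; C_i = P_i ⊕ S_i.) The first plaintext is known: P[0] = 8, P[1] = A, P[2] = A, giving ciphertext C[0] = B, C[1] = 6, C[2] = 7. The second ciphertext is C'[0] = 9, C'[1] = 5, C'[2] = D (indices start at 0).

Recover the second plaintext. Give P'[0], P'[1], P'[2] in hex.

In CTR with a reused counter, both messages share the same keystream S_i, so C_i ⊕ C'_i = P_i ⊕ P'_i and thus P'_i = P_i ⊕ C_i ⊕ C'_i.
P'[0]: 8 ⊕ B ⊕ 9 = A.
P'[1]: A ⊕ 6 ⊕ 5 = 9.
P'[2]: A ⊕ 7 ⊕ D = 0.

P'[0] = A, P'[1] = 9, P'[2] = 0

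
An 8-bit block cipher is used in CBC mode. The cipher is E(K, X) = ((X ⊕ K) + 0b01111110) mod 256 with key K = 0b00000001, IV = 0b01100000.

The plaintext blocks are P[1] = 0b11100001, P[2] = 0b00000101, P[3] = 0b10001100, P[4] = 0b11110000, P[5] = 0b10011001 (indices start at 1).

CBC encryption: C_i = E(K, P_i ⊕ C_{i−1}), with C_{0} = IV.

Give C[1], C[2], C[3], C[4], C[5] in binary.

C[1] = 0b11111110, C[2] = 0b01111000, C[3] = 0b01110011, C[4] = 0b00000000, C[5] = 0b00010110

C[1]: P[1] ⊕ 0b01100000 = 0b10000001; E(K, 0b10000001) = 0b11111110.
C[2]: P[2] ⊕ 0b11111110 = 0b11111011; E(K, 0b11111011) = 0b01111000.
C[3]: P[3] ⊕ 0b01111000 = 0b11110100; E(K, 0b11110100) = 0b01110011.
C[4]: P[4] ⊕ 0b01110011 = 0b10000011; E(K, 0b10000011) = 0b00000000.
C[5]: P[5] ⊕ 0b00000000 = 0b10011001; E(K, 0b10011001) = 0b00010110.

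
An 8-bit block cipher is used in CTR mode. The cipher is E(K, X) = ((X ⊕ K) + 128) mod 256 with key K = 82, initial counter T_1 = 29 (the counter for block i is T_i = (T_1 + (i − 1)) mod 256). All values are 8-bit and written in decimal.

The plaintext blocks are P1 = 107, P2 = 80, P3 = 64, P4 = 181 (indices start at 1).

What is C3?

C3 = 141

CTR encryption: S_i = E(K, T_i) where T_i is the counter for block i; C_i = P_i ⊕ S_i.
C1: T = 29, S = E(K, T) = 207; 107 ⊕ 207 = 164.
C2: T = 30, S = E(K, T) = 204; 80 ⊕ 204 = 156.
C3: T = 31, S = E(K, T) = 205; 64 ⊕ 205 = 141.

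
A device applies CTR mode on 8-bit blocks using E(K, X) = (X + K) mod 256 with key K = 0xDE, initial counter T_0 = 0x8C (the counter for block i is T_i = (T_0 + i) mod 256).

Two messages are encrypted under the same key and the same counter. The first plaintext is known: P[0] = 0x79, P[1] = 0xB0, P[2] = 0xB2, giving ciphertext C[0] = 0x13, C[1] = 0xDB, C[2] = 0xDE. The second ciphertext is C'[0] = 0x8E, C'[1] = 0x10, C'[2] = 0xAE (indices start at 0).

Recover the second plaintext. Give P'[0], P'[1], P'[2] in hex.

In CTR with a reused counter, both messages share the same keystream S_i, so C_i ⊕ C'_i = P_i ⊕ P'_i and thus P'_i = P_i ⊕ C_i ⊕ C'_i.
P'[0]: 0x79 ⊕ 0x13 ⊕ 0x8E = 0xE4.
P'[1]: 0xB0 ⊕ 0xDB ⊕ 0x10 = 0x7B.
P'[2]: 0xB2 ⊕ 0xDE ⊕ 0xAE = 0xC2.

P'[0] = 0xE4, P'[1] = 0x7B, P'[2] = 0xC2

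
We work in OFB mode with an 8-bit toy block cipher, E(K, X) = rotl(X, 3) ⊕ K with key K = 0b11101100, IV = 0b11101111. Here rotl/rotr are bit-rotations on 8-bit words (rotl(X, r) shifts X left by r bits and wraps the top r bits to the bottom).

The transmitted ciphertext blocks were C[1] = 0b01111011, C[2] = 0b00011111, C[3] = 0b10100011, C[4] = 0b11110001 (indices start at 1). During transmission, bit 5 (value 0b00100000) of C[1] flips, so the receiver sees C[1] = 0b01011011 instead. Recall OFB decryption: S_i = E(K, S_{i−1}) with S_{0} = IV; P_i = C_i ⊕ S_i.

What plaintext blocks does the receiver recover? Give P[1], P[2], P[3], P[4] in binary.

Only C[1] changed, to 0b01011011. In OFB, a change in C_i flips the same bit in P_i only; the keystream is unaffected. Decrypting the received ciphertext:
P[1]: S = E(K, 0b11101111) = 0b10010011; 0b01011011 ⊕ 0b10010011 = 0b11001000.
P[2]: S = E(K, 0b10010011) = 0b01110000; 0b00011111 ⊕ 0b01110000 = 0b01101111.
P[3]: S = E(K, 0b01110000) = 0b01101111; 0b10100011 ⊕ 0b01101111 = 0b11001100.
P[4]: S = E(K, 0b01101111) = 0b10010111; 0b11110001 ⊕ 0b10010111 = 0b01100110.
Blocks that differ from the original plaintext: P[1].

P[1] = 0b11001000, P[2] = 0b01101111, P[3] = 0b11001100, P[4] = 0b01100110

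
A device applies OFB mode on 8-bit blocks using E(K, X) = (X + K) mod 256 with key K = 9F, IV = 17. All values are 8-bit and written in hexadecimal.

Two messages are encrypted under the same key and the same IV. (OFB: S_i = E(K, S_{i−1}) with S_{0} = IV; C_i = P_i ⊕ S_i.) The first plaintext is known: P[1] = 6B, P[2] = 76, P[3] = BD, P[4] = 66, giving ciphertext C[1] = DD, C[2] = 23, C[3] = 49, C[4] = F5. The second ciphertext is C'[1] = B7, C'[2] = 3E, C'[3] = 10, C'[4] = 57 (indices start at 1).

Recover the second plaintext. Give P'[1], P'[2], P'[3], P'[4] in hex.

In OFB with a reused IV, both messages share the same keystream S_i, so C_i ⊕ C'_i = P_i ⊕ P'_i and thus P'_i = P_i ⊕ C_i ⊕ C'_i.
P'[1]: 6B ⊕ DD ⊕ B7 = 01.
P'[2]: 76 ⊕ 23 ⊕ 3E = 6B.
P'[3]: BD ⊕ 49 ⊕ 10 = E4.
P'[4]: 66 ⊕ F5 ⊕ 57 = C4.

P'[1] = 01, P'[2] = 6B, P'[3] = E4, P'[4] = C4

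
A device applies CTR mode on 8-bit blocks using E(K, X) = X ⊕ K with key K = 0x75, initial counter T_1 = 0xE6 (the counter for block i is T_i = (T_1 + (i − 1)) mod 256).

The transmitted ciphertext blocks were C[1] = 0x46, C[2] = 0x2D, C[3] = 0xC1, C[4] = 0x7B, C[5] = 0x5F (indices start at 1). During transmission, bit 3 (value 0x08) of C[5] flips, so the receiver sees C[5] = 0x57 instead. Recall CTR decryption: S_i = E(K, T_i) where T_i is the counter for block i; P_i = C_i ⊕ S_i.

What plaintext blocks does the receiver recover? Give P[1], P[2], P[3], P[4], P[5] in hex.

P[1] = 0xD5, P[2] = 0xBF, P[3] = 0x5C, P[4] = 0xE7, P[5] = 0xC8

Only C[5] changed, to 0x57. In CTR, a change in C_i flips the same bit in P_i only; the keystream is unaffected. Decrypting the received ciphertext:
P[1]: T = 0xE6, S = E(K, T) = 0x93; 0x46 ⊕ 0x93 = 0xD5.
P[2]: T = 0xE7, S = E(K, T) = 0x92; 0x2D ⊕ 0x92 = 0xBF.
P[3]: T = 0xE8, S = E(K, T) = 0x9D; 0xC1 ⊕ 0x9D = 0x5C.
P[4]: T = 0xE9, S = E(K, T) = 0x9C; 0x7B ⊕ 0x9C = 0xE7.
P[5]: T = 0xEA, S = E(K, T) = 0x9F; 0x57 ⊕ 0x9F = 0xC8.
Blocks that differ from the original plaintext: P[5].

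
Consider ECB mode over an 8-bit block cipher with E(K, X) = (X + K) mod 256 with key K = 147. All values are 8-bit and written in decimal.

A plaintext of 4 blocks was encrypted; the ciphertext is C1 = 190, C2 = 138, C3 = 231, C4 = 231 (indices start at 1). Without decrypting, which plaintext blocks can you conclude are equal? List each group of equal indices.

P3 = P4

ECB encrypts each block independently with the same key, so equal ciphertext blocks imply equal plaintext blocks.
C3 = C4 = 231, so P3 = P4.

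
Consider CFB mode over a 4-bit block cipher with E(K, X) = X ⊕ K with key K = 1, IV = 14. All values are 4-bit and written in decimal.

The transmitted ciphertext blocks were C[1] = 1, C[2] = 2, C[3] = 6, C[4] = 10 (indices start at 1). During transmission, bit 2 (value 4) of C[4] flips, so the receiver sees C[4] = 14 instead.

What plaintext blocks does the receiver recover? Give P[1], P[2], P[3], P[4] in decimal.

CFB decryption: P_i = C_i ⊕ E(K, C_{i−1}), with C_{0} = IV.
Only C[4] changed, to 14. In CFB, a change in C_i flips the same bit in P_i and garbles P_{i+1}. Decrypting the received ciphertext:
P[1]: E(K, 14) = 15; 1 ⊕ 15 = 14.
P[2]: E(K, 1) = 0; 2 ⊕ 0 = 2.
P[3]: E(K, 2) = 3; 6 ⊕ 3 = 5.
P[4]: E(K, 6) = 7; 14 ⊕ 7 = 9.
Blocks that differ from the original plaintext: P[4].

P[1] = 14, P[2] = 2, P[3] = 5, P[4] = 9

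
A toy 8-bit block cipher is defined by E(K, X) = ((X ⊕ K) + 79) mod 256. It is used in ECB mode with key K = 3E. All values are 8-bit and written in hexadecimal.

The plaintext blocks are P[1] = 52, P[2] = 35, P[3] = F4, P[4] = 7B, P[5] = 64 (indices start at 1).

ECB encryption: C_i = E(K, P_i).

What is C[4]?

C[4]: E(K, 7B) = BE.

C[4] = BE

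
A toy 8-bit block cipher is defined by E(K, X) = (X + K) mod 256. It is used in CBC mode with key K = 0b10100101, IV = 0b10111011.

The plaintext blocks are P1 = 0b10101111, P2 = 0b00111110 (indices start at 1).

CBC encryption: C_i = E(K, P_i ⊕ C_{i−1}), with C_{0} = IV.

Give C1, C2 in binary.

C1 = 0b10111001, C2 = 0b00101100

C1: P1 ⊕ 0b10111011 = 0b00010100; E(K, 0b00010100) = 0b10111001.
C2: P2 ⊕ 0b10111001 = 0b10000111; E(K, 0b10000111) = 0b00101100.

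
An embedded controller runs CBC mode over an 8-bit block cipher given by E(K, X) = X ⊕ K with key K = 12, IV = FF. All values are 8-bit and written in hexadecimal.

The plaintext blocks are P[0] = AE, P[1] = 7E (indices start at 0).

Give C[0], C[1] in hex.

C[0] = 43, C[1] = 2F

CBC encryption: C_i = E(K, P_i ⊕ C_{i−1}), with C_{−1} = IV.
C[0]: P[0] ⊕ FF = 51; E(K, 51) = 43.
C[1]: P[1] ⊕ 43 = 3D; E(K, 3D) = 2F.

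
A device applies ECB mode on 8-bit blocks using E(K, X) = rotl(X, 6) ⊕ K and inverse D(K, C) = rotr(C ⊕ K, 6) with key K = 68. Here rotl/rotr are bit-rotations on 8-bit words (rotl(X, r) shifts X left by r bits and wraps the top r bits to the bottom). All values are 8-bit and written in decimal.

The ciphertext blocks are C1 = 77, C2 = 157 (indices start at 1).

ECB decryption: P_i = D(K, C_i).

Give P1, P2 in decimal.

P1 = 36, P2 = 103

P1: D(K, 77) = 36.
P2: D(K, 157) = 103.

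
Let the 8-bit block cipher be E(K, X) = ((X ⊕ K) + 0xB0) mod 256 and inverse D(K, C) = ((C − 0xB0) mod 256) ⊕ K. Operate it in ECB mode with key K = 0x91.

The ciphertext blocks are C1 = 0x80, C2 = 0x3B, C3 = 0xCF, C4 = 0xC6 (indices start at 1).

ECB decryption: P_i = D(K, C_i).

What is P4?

P4 = 0x87

P4: D(K, 0xC6) = 0x87.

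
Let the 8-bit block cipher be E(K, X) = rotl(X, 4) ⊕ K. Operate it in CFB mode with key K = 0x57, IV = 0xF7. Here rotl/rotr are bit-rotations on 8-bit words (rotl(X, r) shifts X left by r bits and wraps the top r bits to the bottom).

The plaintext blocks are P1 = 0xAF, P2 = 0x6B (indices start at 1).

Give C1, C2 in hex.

C1 = 0x87, C2 = 0x44

CFB encryption: C_i = P_i ⊕ E(K, C_{i−1}), with C_{0} = IV.
C1: E(K, 0xF7) = 0x28; 0xAF ⊕ 0x28 = 0x87.
C2: E(K, 0x87) = 0x2F; 0x6B ⊕ 0x2F = 0x44.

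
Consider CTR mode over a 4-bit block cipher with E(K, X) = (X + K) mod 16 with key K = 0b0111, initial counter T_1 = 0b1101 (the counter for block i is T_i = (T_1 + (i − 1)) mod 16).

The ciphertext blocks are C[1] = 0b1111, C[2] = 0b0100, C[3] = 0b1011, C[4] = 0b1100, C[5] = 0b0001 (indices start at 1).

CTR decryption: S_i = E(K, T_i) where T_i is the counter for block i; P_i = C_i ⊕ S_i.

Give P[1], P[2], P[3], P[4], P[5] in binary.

P[1]: T = 0b1101, S = E(K, T) = 0b0100; 0b1111 ⊕ 0b0100 = 0b1011.
P[2]: T = 0b1110, S = E(K, T) = 0b0101; 0b0100 ⊕ 0b0101 = 0b0001.
P[3]: T = 0b1111, S = E(K, T) = 0b0110; 0b1011 ⊕ 0b0110 = 0b1101.
P[4]: T = 0b0000, S = E(K, T) = 0b0111; 0b1100 ⊕ 0b0111 = 0b1011.
P[5]: T = 0b0001, S = E(K, T) = 0b1000; 0b0001 ⊕ 0b1000 = 0b1001.

P[1] = 0b1011, P[2] = 0b0001, P[3] = 0b1101, P[4] = 0b1011, P[5] = 0b1001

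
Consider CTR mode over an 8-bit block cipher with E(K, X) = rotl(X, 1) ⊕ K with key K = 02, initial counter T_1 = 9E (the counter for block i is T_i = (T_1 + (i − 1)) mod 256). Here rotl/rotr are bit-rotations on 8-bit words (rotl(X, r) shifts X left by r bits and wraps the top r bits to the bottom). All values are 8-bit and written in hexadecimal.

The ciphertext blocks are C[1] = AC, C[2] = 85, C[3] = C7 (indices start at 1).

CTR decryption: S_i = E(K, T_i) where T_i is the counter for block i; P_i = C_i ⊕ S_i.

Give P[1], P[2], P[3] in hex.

P[1] = 93, P[2] = B8, P[3] = 84

P[1]: T = 9E, S = E(K, T) = 3F; AC ⊕ 3F = 93.
P[2]: T = 9F, S = E(K, T) = 3D; 85 ⊕ 3D = B8.
P[3]: T = A0, S = E(K, T) = 43; C7 ⊕ 43 = 84.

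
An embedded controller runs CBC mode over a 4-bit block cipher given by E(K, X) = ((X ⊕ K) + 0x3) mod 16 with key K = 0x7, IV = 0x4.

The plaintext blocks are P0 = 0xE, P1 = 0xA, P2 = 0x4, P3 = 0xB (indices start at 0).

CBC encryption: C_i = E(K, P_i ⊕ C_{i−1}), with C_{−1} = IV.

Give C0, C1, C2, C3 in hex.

C0 = 0x0, C1 = 0x0, C2 = 0x6, C3 = 0xD

C0: P0 ⊕ 0x4 = 0xA; E(K, 0xA) = 0x0.
C1: P1 ⊕ 0x0 = 0xA; E(K, 0xA) = 0x0.
C2: P2 ⊕ 0x0 = 0x4; E(K, 0x4) = 0x6.
C3: P3 ⊕ 0x6 = 0xD; E(K, 0xD) = 0xD.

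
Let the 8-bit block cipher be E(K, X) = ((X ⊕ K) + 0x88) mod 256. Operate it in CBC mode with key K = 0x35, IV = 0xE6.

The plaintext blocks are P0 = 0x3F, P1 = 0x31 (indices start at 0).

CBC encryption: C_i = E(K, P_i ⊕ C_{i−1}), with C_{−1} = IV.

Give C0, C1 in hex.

C0 = 0x74, C1 = 0xF8

C0: P0 ⊕ 0xE6 = 0xD9; E(K, 0xD9) = 0x74.
C1: P1 ⊕ 0x74 = 0x45; E(K, 0x45) = 0xF8.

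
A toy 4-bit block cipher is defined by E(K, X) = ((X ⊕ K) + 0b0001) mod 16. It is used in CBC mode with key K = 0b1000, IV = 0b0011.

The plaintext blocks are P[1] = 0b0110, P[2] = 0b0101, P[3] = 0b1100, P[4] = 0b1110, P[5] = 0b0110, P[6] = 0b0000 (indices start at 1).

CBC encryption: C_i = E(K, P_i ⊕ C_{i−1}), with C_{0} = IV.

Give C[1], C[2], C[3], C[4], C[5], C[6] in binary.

C[1]: P[1] ⊕ 0b0011 = 0b0101; E(K, 0b0101) = 0b1110.
C[2]: P[2] ⊕ 0b1110 = 0b1011; E(K, 0b1011) = 0b0100.
C[3]: P[3] ⊕ 0b0100 = 0b1000; E(K, 0b1000) = 0b0001.
C[4]: P[4] ⊕ 0b0001 = 0b1111; E(K, 0b1111) = 0b1000.
C[5]: P[5] ⊕ 0b1000 = 0b1110; E(K, 0b1110) = 0b0111.
C[6]: P[6] ⊕ 0b0111 = 0b0111; E(K, 0b0111) = 0b0000.

C[1] = 0b1110, C[2] = 0b0100, C[3] = 0b0001, C[4] = 0b1000, C[5] = 0b0111, C[6] = 0b0000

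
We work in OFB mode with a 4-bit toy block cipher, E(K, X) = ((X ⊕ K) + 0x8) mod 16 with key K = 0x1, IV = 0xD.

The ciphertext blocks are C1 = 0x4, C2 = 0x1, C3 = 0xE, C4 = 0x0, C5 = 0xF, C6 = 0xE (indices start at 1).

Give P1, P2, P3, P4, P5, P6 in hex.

P1 = 0x0, P2 = 0xC, P3 = 0xA, P4 = 0xD, P5 = 0xB, P6 = 0x3

OFB decryption: S_i = E(K, S_{i−1}) with S_{0} = IV; P_i = C_i ⊕ S_i.
P1: S = E(K, 0xD) = 0x4; 0x4 ⊕ 0x4 = 0x0.
P2: S = E(K, 0x4) = 0xD; 0x1 ⊕ 0xD = 0xC.
P3: S = E(K, 0xD) = 0x4; 0xE ⊕ 0x4 = 0xA.
P4: S = E(K, 0x4) = 0xD; 0x0 ⊕ 0xD = 0xD.
P5: S = E(K, 0xD) = 0x4; 0xF ⊕ 0x4 = 0xB.
P6: S = E(K, 0x4) = 0xD; 0xE ⊕ 0xD = 0x3.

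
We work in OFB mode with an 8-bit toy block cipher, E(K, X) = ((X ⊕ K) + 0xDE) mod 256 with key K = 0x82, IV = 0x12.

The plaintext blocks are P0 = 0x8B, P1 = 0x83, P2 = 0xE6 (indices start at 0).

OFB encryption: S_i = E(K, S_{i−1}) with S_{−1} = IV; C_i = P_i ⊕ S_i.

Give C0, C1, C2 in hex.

C0 = 0xE5, C1 = 0x49, C2 = 0xC0

C0: S = E(K, 0x12) = 0x6E; 0x8B ⊕ 0x6E = 0xE5.
C1: S = E(K, 0x6E) = 0xCA; 0x83 ⊕ 0xCA = 0x49.
C2: S = E(K, 0xCA) = 0x26; 0xE6 ⊕ 0x26 = 0xC0.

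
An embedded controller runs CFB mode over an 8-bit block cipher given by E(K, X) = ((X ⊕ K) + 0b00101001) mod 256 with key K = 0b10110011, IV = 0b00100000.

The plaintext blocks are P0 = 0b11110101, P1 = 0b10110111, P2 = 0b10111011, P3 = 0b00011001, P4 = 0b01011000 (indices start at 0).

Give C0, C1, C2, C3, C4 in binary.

C0 = 0b01001001, C1 = 0b10010100, C2 = 0b11101011, C3 = 0b10011000, C4 = 0b00001100

CFB encryption: C_i = P_i ⊕ E(K, C_{i−1}), with C_{−1} = IV.
C0: E(K, 0b00100000) = 0b10111100; 0b11110101 ⊕ 0b10111100 = 0b01001001.
C1: E(K, 0b01001001) = 0b00100011; 0b10110111 ⊕ 0b00100011 = 0b10010100.
C2: E(K, 0b10010100) = 0b01010000; 0b10111011 ⊕ 0b01010000 = 0b11101011.
C3: E(K, 0b11101011) = 0b10000001; 0b00011001 ⊕ 0b10000001 = 0b10011000.
C4: E(K, 0b10011000) = 0b01010100; 0b01011000 ⊕ 0b01010100 = 0b00001100.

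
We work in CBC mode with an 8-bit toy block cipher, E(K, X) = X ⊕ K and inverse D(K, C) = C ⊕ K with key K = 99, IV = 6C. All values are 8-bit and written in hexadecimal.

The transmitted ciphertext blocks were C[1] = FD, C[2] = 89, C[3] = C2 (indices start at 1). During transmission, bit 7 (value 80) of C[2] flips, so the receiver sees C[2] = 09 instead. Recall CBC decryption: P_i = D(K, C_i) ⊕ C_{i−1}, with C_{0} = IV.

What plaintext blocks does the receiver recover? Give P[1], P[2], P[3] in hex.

P[1] = 08, P[2] = 6D, P[3] = 52

Only C[2] changed, to 09. In CBC, a change in C_i garbles P_i and flips the same bit in P_{i+1}. Decrypting the received ciphertext:
P[1]: D(K, FD) = 64; 64 ⊕ 6C = 08.
P[2]: D(K, 09) = 90; 90 ⊕ FD = 6D.
P[3]: D(K, C2) = 5B; 5B ⊕ 09 = 52.
Blocks that differ from the original plaintext: P[2], P[3].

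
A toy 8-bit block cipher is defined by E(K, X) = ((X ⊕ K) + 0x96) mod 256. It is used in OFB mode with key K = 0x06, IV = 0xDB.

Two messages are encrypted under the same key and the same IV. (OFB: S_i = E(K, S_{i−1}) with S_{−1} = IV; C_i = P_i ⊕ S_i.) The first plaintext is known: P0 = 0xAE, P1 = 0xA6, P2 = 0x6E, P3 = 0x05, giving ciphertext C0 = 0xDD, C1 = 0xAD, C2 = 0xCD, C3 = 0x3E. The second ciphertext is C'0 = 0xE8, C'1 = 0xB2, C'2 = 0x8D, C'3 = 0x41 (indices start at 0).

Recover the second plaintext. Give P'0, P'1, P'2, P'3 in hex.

P'0 = 0x9B, P'1 = 0xB9, P'2 = 0x2E, P'3 = 0x7A

In OFB with a reused IV, both messages share the same keystream S_i, so C_i ⊕ C'_i = P_i ⊕ P'_i and thus P'_i = P_i ⊕ C_i ⊕ C'_i.
P'0: 0xAE ⊕ 0xDD ⊕ 0xE8 = 0x9B.
P'1: 0xA6 ⊕ 0xAD ⊕ 0xB2 = 0xB9.
P'2: 0x6E ⊕ 0xCD ⊕ 0x8D = 0x2E.
P'3: 0x05 ⊕ 0x3E ⊕ 0x41 = 0x7A.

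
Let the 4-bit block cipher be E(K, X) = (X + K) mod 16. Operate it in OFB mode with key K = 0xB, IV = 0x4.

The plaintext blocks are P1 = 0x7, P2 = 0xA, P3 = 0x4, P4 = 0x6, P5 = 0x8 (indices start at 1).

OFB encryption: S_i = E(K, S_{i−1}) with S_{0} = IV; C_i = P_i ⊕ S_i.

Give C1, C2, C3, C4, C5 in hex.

C1: S = E(K, 0x4) = 0xF; 0x7 ⊕ 0xF = 0x8.
C2: S = E(K, 0xF) = 0xA; 0xA ⊕ 0xA = 0x0.
C3: S = E(K, 0xA) = 0x5; 0x4 ⊕ 0x5 = 0x1.
C4: S = E(K, 0x5) = 0x0; 0x6 ⊕ 0x0 = 0x6.
C5: S = E(K, 0x0) = 0xB; 0x8 ⊕ 0xB = 0x3.

C1 = 0x8, C2 = 0x0, C3 = 0x1, C4 = 0x6, C5 = 0x3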